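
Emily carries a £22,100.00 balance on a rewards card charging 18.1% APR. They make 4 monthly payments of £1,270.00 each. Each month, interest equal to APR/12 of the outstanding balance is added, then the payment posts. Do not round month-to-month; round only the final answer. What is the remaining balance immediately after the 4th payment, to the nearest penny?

Monthly rate r = 18.1%/12 = 1.50833% = 0.0150833.
Each month: B ← B·(1+r) − £1,270.00.
Month 1: interest £333.34; balance after payment £21,163.34.
Month 2: interest £319.21; balance after payment £20,212.56.
Month 3: interest £304.87; balance after payment £19,247.43.
Month 4: interest £290.32; balance after payment £18,267.74.

£18,267.74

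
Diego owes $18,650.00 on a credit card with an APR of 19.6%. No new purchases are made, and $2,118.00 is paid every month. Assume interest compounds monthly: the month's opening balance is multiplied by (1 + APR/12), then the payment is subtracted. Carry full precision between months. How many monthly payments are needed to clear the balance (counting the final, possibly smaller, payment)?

Monthly rate r = 19.6%/12 = 1.63333% = 0.0163333.
Recurrence: B ← B·(1+r) − $2,118.00.
Month 1: interest $304.62; balance after payment $16,836.62.
Month 2: interest $275.00; balance after payment $14,993.61.
Closed form: n = −ln(1 − rB₀/P)/ln(1+r) = −ln(0.85618)/ln(1.01633) ≈ 9.584, so the balance reaches zero during payment 10.

10 payments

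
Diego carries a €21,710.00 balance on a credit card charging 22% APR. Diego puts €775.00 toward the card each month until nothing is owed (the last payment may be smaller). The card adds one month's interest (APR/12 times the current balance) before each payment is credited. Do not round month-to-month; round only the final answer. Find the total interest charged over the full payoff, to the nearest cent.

€9,034.32

Monthly rate r = 22%/12 = 1.83333% = 0.0183333.
Payoff takes n = ⌈−ln(1 − rB₀/P)/ln(1+r)⌉ = ⌈39.668⌉ = 40 payments; the last is €519.32.
Total paid = 39·€775.00 + €519.32 = €30,744.32.
Total interest = total paid − principal = €30,744.32 − €21,710.00 = €9,034.32.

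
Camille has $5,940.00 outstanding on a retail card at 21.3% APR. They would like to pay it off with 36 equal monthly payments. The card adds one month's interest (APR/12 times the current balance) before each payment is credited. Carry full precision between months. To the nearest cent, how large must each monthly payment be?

Monthly rate r = 21.3%/12 = 1.775% = 0.01775.
Level-payment amortization: P = B₀·r / (1 − (1+r)^(−n)) = 5940.00·0.01775 / (1 − 1.01775^(−36)).
Denominator 1 − (1+r)^(−36) = 0.469213337.
P = 105.435 / 0.469213337 ≈ 224.71.

$224.71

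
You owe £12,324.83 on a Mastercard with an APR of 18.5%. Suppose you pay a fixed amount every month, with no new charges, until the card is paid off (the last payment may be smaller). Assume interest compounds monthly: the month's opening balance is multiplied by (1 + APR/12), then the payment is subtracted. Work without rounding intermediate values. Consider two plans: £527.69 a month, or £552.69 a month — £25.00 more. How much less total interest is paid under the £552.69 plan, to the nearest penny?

£178.04

Monthly rate r = 18.5%/12 = 1.54167% = 0.0154167.
At £527.69/mo: n = ⌈−ln(1 − rB₀/P)/ln(1+r)⌉ = 30 payments (last £94.81); total interest = total paid − £12,324.83 = £3,072.99.
At £552.69/mo: 28 payments (last £297.15); total interest £2,894.95.
Interest saved = £3,072.99 − £2,894.95 = £178.04.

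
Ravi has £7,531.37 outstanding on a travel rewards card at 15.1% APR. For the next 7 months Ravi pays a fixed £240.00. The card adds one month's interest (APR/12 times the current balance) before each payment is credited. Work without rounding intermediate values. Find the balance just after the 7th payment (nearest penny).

Monthly rate r = 15.1%/12 = 1.25833% = 0.0125833.
Each month: B ← B·(1+r) − £240.00.
Month 1: interest £94.77; balance after payment £7,386.14.
Month 2: interest £92.94; balance after payment £7,239.08.
Month 3: interest £91.09; balance after payment £7,090.17.
Month 4: interest £89.22; balance after payment £6,939.39.
Month 5: interest £87.32; balance after payment £6,786.71.
Month 6: interest £85.40; balance after payment £6,632.11.
Month 7: interest £83.45; balance after payment £6,475.57.

£6,475.57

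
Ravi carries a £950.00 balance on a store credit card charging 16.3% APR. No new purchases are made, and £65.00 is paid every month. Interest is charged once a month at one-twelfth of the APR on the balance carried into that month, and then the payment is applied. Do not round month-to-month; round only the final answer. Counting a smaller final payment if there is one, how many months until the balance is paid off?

17 months

Monthly rate r = 16.3%/12 = 1.35833% = 0.0135833.
Recurrence: B ← B·(1+r) − £65.00.
Month 1: interest £12.90; balance after payment £897.90.
Month 2: interest £12.20; balance after payment £845.10.
Closed form: n = −ln(1 − rB₀/P)/ln(1+r) = −ln(0.80147)/ln(1.01358) ≈ 16.403, so the balance reaches zero during payment 17.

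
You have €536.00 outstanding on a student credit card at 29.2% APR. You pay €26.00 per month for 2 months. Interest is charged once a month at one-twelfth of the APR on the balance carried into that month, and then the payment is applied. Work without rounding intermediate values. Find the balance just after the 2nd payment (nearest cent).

Monthly rate r = 29.2%/12 = 2.43333% = 0.0243333.
Each month: B ← B·(1+r) − €26.00.
Month 1: interest €13.04; balance after payment €523.04.
Month 2: interest €12.73; balance after payment €509.77.

€509.77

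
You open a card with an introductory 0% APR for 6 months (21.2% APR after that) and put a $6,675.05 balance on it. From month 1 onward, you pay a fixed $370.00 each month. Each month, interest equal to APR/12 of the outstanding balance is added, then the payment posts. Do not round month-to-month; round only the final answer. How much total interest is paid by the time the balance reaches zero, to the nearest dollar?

Promo months 1–6 at r₀ = 0%/12 = 0; months 7+ at r₁ = 21.2%/12 = 0.0176667.
After month 6 (no interest yet): B = $6,675.05 − 6·$370.00 = $4,455.05.
Then at r₁ with $370.00/mo: n₂ = −ln(1 − r₁·B/P)/ln(1+r₁) ≈ 13.66 → 14 more payments.
Total paid = 19·$370.00 + $243.87 = $7,273.87; interest = $7,273.87 − $6,675.05 = $598.82.

$599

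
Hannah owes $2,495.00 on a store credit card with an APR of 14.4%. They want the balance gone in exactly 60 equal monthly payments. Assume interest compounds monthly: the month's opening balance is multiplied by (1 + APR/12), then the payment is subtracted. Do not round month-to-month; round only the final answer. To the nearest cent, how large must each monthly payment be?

Monthly rate r = 14.4%/12 = 1.2% = 0.012.
Level-payment amortization: P = B₀·r / (1 − (1+r)^(−n)) = 2495.00·0.012 / (1 − 1.012^(−60)).
Denominator 1 − (1+r)^(−60) = 0.51115717.
P = 29.94 / 0.51115717 ≈ 58.57.

$58.57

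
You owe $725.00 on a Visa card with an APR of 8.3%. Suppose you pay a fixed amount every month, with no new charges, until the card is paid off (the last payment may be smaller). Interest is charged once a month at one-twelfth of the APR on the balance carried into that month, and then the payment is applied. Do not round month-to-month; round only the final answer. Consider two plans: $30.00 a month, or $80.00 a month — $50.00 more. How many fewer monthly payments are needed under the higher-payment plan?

17 fewer payments

Monthly rate r = 8.3%/12 = 0.691667% = 0.00691667.
At $30.00/mo: n = ⌈−ln(1 − rB₀/P)/ln(1+r)⌉ = 27 payments (last $16.09); total interest = total paid − $725.00 = $71.09.
At $80.00/mo: 10 payments (last $31.37); total interest $26.37.
Payments saved = 27 − 10 = 17.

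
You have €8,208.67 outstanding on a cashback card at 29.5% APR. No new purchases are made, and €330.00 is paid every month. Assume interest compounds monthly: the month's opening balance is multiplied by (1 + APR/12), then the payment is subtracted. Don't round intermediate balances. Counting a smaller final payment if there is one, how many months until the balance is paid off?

39 payments

Monthly rate r = 29.5%/12 = 2.45833% = 0.0245833.
Recurrence: B ← B·(1+r) − €330.00.
Month 1: interest €201.80; balance after payment €8,080.47.
Month 2: interest €198.64; balance after payment €7,949.11.
Closed form: n = −ln(1 − rB₀/P)/ln(1+r) = −ln(0.3885)/ln(1.02458) ≈ 38.931, so the balance reaches zero during payment 39.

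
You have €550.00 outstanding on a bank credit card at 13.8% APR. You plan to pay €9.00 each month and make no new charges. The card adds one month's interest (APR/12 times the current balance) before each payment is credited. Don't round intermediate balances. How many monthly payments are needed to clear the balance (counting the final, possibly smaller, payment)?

107 months

Monthly rate r = 13.8%/12 = 1.15% = 0.0115.
Recurrence: B ← B·(1+r) − €9.00.
Month 1: interest €6.33; balance after payment €547.33.
Month 2: interest €6.29; balance after payment €544.62.
Closed form: n = −ln(1 − rB₀/P)/ln(1+r) = −ln(0.29722)/ln(1.0115) ≈ 106.108, so the balance reaches zero during payment 107.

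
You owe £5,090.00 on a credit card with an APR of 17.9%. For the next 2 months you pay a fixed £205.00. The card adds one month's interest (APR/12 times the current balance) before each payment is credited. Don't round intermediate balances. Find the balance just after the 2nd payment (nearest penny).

Monthly rate r = 17.9%/12 = 1.49167% = 0.0149167.
Each month: B ← B·(1+r) − £205.00.
Month 1: interest £75.93; balance after payment £4,960.93.
Month 2: interest £74.00; balance after payment £4,829.93.

£4,829.93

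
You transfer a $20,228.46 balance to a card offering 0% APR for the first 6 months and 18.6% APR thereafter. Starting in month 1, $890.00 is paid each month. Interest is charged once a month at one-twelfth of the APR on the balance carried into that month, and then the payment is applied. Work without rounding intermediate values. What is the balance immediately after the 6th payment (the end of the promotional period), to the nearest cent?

$14,888.46

Promo months 1–6 at r₀ = 0%/12 = 0; months 7+ at r₁ = 18.6%/12 = 0.0155.
After month 6 (no interest yet): B = $20,228.46 − 6·$890.00 = $14,888.46.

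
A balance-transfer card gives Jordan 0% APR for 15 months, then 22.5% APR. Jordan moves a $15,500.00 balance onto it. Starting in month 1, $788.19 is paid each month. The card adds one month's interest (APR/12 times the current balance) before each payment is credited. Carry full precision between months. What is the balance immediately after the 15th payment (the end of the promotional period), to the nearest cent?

$3,677.15

Promo months 1–15 at r₀ = 0%/12 = 0; months 16+ at r₁ = 22.5%/12 = 0.01875.
After month 15 (no interest yet): B = $15,500.00 − 15·$788.19 = $3,677.15.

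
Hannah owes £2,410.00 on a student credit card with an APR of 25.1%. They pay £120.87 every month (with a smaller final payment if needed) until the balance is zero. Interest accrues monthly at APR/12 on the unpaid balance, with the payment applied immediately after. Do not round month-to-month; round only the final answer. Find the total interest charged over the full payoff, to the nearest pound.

£741

Monthly rate r = 25.1%/12 = 2.09167% = 0.0209167.
Payoff takes n = ⌈−ln(1 − rB₀/P)/ln(1+r)⌉ = ⌈26.069⌉ = 27 payments; the last is £8.46.
Total paid = 26·£120.87 + £8.46 = £3,151.08.
Total interest = total paid − principal = £3,151.08 − £2,410.00 = £741.08.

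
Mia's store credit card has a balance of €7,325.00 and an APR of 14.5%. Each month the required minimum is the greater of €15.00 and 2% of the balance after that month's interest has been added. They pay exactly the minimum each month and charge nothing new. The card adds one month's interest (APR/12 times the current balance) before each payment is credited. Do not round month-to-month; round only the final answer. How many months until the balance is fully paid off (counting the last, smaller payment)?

356 months

Monthly rate r = 14.5%/12 = 1.20833% = 0.0120833.
While 2% of the post-interest balance exceeds €15.00, each month B ← (B·(1+r))·(1 − 0.02), i.e. B shrinks by the factor (1+r)·0.98 = 0.99184.
This holds for months 1–280. Entering month 281 the balance is €739.04; 2% of the post-interest balance is now below €15.00, so the flat €15.00 minimum applies from here.
From month 281 a fixed €15.00 at rate r clears €739.04 in 76 more payments. Total: 280 + 76 = 356 months.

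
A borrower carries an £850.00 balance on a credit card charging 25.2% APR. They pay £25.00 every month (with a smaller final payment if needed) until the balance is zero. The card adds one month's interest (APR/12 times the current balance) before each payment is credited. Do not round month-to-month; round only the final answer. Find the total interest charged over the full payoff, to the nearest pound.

Monthly rate r = 25.2%/12 = 2.1% = 0.021.
Payoff takes n = ⌈−ln(1 − rB₀/P)/ln(1+r)⌉ = ⌈60.231⌉ = 61 payments; the last is £5.83.
Total paid = 60·£25.00 + £5.83 = £1,505.83.
Total interest = total paid − principal = £1,505.83 − £850.00 = £655.83.

£656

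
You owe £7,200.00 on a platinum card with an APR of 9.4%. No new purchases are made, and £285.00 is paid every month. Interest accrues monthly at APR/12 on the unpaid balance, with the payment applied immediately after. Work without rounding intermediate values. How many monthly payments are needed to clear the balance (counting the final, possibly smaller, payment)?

Monthly rate r = 9.4%/12 = 0.783333% = 0.00783333.
Recurrence: B ← B·(1+r) − £285.00.
Month 1: interest £56.40; balance after payment £6,971.40.
Month 2: interest £54.61; balance after payment £6,741.01.
Closed form: n = −ln(1 − rB₀/P)/ln(1+r) = −ln(0.80211)/ln(1.00783) ≈ 28.261, so the balance reaches zero during payment 29.

29 payments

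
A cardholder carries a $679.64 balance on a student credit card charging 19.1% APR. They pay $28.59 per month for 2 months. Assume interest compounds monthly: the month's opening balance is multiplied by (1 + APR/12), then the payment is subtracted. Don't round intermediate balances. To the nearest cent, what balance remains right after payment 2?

Monthly rate r = 19.1%/12 = 1.59167% = 0.0159167.
Each month: B ← B·(1+r) − $28.59.
Month 1: interest $10.82; balance after payment $661.87.
Month 2: interest $10.53; balance after payment $643.81.

$643.81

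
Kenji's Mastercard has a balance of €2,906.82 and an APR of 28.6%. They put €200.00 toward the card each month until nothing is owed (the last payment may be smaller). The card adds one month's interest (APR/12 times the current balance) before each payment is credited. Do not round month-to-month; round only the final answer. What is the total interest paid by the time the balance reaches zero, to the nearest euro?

€704

Monthly rate r = 28.6%/12 = 2.38333% = 0.0238333.
Payoff takes n = ⌈−ln(1 − rB₀/P)/ln(1+r)⌉ = ⌈18.055⌉ = 19 payments; the last is €11.04.
Total paid = 18·€200.00 + €11.04 = €3,611.04.
Total interest = total paid − principal = €3,611.04 − €2,906.82 = €704.22.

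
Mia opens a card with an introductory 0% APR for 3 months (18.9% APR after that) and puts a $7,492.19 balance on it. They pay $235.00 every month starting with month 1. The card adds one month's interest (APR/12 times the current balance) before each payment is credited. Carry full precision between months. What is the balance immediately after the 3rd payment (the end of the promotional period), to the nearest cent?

Promo months 1–3 at r₀ = 0%/12 = 0; months 4+ at r₁ = 18.9%/12 = 0.01575.
After month 3 (no interest yet): B = $7,492.19 − 3·$235.00 = $6,787.19.

$6,787.19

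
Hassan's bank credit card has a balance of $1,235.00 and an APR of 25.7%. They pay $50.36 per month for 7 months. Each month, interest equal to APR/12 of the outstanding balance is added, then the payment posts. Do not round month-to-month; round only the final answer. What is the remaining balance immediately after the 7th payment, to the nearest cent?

Monthly rate r = 25.7%/12 = 2.14167% = 0.0214167.
Each month: B ← B·(1+r) − $50.36.
Month 1: interest $26.45; balance after payment $1,211.09.
Month 2: interest $25.94; balance after payment $1,186.67.
Month 3: interest $25.41; balance after payment $1,161.72.
Month 4: interest $24.88; balance after payment $1,136.24.
Month 5: interest $24.33; balance after payment $1,110.22.
Month 6: interest $23.78; balance after payment $1,083.63.
Month 7: interest $23.21; balance after payment $1,056.48.

$1,056.48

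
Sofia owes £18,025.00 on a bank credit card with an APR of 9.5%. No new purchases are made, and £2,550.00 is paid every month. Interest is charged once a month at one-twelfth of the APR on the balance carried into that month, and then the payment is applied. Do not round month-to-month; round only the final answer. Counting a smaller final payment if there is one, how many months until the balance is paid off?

8 payments

Monthly rate r = 9.5%/12 = 0.791667% = 0.00791667.
Recurrence: B ← B·(1+r) − £2,550.00.
Month 1: interest £142.70; balance after payment £15,617.70.
Month 2: interest £123.64; balance after payment £13,191.34.
Closed form: n = −ln(1 − rB₀/P)/ln(1+r) = −ln(0.94404)/ln(1.00792) ≈ 7.303, so the balance reaches zero during payment 8.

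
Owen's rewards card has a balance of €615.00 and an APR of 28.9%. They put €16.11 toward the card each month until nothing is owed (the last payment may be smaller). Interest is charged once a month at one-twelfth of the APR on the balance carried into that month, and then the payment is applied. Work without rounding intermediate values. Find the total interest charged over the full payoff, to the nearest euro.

€1,090

Monthly rate r = 28.9%/12 = 2.40833% = 0.0240833.
Payoff takes n = ⌈−ln(1 − rB₀/P)/ln(1+r)⌉ = ⌈105.809⌉ = 106 payments; the last is €13.07.
Total paid = 105·€16.11 + €13.07 = €1,704.62.
Total interest = total paid − principal = €1,704.62 − €615.00 = €1,089.62.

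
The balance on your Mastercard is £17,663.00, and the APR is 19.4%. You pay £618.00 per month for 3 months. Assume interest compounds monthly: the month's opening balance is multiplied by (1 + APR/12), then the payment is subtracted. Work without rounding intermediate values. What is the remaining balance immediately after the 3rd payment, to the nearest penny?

Monthly rate r = 19.4%/12 = 1.61667% = 0.0161667.
Each month: B ← B·(1+r) − £618.00.
Month 1: interest £285.55; balance after payment £17,330.55.
Month 2: interest £280.18; balance after payment £16,992.73.
Month 3: interest £274.72; balance after payment £16,649.44.

£16,649.44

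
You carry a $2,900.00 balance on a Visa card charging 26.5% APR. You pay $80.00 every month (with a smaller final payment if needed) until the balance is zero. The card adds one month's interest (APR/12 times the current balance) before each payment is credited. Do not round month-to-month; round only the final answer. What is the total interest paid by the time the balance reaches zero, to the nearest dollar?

Monthly rate r = 26.5%/12 = 2.20833% = 0.0220833.
Payoff takes n = ⌈−ln(1 − rB₀/P)/ln(1+r)⌉ = ⌈73.801⌉ = 74 payments; the last is $64.25.
Total paid = 73·$80.00 + $64.25 = $5,904.25.
Total interest = total paid − principal = $5,904.25 − $2,900.00 = $3,004.25.

$3,004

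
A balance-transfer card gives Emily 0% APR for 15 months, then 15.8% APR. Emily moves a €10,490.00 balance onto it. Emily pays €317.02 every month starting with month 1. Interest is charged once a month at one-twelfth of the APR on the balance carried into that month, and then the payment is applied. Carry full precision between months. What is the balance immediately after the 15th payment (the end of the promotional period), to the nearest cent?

Promo months 1–15 at r₀ = 0%/12 = 0; months 16+ at r₁ = 15.8%/12 = 0.0131667.
After month 15 (no interest yet): B = €10,490.00 − 15·€317.02 = €5,734.70.

€5,734.70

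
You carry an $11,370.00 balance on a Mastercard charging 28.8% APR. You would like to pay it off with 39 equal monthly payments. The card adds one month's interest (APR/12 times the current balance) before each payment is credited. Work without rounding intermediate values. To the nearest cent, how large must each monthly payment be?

Monthly rate r = 28.8%/12 = 2.4% = 0.024.
Level-payment amortization: P = B₀·r / (1 − (1+r)^(−n)) = 11370.00·0.024 / (1 − 1.024^(−39)).
Denominator 1 − (1+r)^(−39) = 0.603446588.
P = 272.88 / 0.603446588 ≈ 452.20.

$452.20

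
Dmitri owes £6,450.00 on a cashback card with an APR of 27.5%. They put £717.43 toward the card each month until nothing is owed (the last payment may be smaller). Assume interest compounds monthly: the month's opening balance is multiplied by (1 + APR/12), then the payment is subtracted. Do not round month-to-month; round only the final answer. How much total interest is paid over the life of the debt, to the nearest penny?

£856.29

Monthly rate r = 27.5%/12 = 2.29167% = 0.0229167.
Payoff takes n = ⌈−ln(1 − rB₀/P)/ln(1+r)⌉ = ⌈10.182⌉ = 11 payments; the last is £131.99.
Total paid = 10·£717.43 + £131.99 = £7,306.29.
Total interest = total paid − principal = £7,306.29 − £6,450.00 = £856.29.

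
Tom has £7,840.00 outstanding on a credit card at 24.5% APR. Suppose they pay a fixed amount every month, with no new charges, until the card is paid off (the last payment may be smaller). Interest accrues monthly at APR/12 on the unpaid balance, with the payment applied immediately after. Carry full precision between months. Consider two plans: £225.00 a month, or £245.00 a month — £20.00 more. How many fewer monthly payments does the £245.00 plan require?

Monthly rate r = 24.5%/12 = 2.04167% = 0.0204167.
At £225.00/mo: n = ⌈−ln(1 − rB₀/P)/ln(1+r)⌉ = 62 payments (last £110.40); total interest = total paid − £7,840.00 = £5,995.40.
At £245.00/mo: 53 payments (last £102.64); total interest £5,002.64.
Payments saved = 62 − 53 = 9.

9 fewer payments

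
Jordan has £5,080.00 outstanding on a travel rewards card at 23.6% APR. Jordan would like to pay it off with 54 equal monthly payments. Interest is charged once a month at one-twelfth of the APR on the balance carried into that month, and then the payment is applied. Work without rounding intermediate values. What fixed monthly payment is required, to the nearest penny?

Monthly rate r = 23.6%/12 = 1.96667% = 0.0196667.
Level-payment amortization: P = B₀·r / (1 − (1+r)^(−n)) = 5080.00·0.0196667 / (1 − 1.01967^(−54)).
Denominator 1 − (1+r)^(−54) = 0.650653821.
P = 99.9067 / 0.650653821 ≈ 153.55.

£153.55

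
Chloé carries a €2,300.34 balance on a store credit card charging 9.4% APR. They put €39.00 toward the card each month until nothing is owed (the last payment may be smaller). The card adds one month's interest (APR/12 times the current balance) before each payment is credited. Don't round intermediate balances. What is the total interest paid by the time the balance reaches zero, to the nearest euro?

Monthly rate r = 9.4%/12 = 0.783333% = 0.00783333.
Payoff takes n = ⌈−ln(1 − rB₀/P)/ln(1+r)⌉ = ⌈79.453⌉ = 80 payments; the last is €17.72.
Total paid = 79·€39.00 + €17.72 = €3,098.72.
Total interest = total paid − principal = €3,098.72 − €2,300.34 = €798.38.

€798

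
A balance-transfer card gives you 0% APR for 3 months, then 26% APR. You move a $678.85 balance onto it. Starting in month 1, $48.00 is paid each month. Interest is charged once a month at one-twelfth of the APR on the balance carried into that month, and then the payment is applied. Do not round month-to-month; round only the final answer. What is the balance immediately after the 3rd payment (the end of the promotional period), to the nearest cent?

Promo months 1–3 at r₀ = 0%/12 = 0; months 4+ at r₁ = 26%/12 = 0.0216667.
After month 3 (no interest yet): B = $678.85 − 3·$48.00 = $534.85.

$534.85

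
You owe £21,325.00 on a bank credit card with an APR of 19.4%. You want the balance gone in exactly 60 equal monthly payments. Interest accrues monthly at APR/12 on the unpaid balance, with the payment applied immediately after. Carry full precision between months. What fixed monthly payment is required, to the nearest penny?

£557.89

Monthly rate r = 19.4%/12 = 1.61667% = 0.0161667.
Level-payment amortization: P = B₀·r / (1 − (1+r)^(−n)) = 21325.00·0.0161667 / (1 − 1.01617^(−60)).
Denominator 1 − (1+r)^(−60) = 0.617964851.
P = 344.754 / 0.617964851 ≈ 557.89.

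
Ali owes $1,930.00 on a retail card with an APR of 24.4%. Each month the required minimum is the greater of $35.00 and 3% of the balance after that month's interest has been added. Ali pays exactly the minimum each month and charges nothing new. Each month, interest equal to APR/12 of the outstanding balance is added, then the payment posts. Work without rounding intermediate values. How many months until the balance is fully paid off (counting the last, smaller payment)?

Monthly rate r = 24.4%/12 = 2.03333% = 0.0203333.
While 3% of the post-interest balance exceeds $35.00, each month B ← (B·(1+r))·(1 − 0.03), i.e. B shrinks by the factor (1+r)·0.97 = 0.98972.
This holds for months 1–51. Entering month 52 the balance is $1,139.62; 3% of the post-interest balance is now below $35.00, so the flat $35.00 minimum applies from here.
From month 52 a fixed $35.00 at rate r clears $1,139.62 in 54 more payments. Total: 51 + 54 = 105 months.

105 months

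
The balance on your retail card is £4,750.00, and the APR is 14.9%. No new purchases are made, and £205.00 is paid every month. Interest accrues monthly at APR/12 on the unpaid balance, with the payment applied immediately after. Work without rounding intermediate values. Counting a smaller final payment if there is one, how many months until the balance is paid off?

28 payments

Monthly rate r = 14.9%/12 = 1.24167% = 0.0124167.
Recurrence: B ← B·(1+r) − £205.00.
Month 1: interest £58.98; balance after payment £4,603.98.
Month 2: interest £57.17; balance after payment £4,456.15.
Closed form: n = −ln(1 − rB₀/P)/ln(1+r) = −ln(0.7123)/ln(1.01242) ≈ 27.492, so the balance reaches zero during payment 28.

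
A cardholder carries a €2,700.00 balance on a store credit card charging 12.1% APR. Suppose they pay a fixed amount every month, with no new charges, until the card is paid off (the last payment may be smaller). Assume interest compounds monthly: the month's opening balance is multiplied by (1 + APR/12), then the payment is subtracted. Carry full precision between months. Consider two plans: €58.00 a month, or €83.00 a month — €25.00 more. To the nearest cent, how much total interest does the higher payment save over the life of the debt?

€375.03

Monthly rate r = 12.1%/12 = 1.00833% = 0.0100833.
At €58.00/mo: n = ⌈−ln(1 − rB₀/P)/ln(1+r)⌉ = 64 payments (last €9.70); total interest = total paid − €2,700.00 = €963.70.
At €83.00/mo: 40 payments (last €51.67); total interest €588.67.
Interest saved = €963.70 − €588.67 = €375.03.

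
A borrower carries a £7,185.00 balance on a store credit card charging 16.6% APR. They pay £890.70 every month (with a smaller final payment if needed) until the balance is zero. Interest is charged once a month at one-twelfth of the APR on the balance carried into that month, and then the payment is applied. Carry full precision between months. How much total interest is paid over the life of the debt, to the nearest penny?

£487.47

Monthly rate r = 16.6%/12 = 1.38333% = 0.0138333.
Payoff takes n = ⌈−ln(1 − rB₀/P)/ln(1+r)⌉ = ⌈8.612⌉ = 9 payments; the last is £546.87.
Total paid = 8·£890.70 + £546.87 = £7,672.47.
Total interest = total paid − principal = £7,672.47 − £7,185.00 = £487.47.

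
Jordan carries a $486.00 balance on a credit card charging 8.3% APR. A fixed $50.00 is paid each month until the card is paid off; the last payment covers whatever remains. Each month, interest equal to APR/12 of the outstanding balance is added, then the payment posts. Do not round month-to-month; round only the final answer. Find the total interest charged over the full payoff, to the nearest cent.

$18.86

Monthly rate r = 8.3%/12 = 0.691667% = 0.00691667.
Payoff takes n = ⌈−ln(1 − rB₀/P)/ln(1+r)⌉ = ⌈10.097⌉ = 11 payments; the last is $4.86.
Total paid = 10·$50.00 + $4.86 = $504.86.
Total interest = total paid − principal = $504.86 − $486.00 = $18.86.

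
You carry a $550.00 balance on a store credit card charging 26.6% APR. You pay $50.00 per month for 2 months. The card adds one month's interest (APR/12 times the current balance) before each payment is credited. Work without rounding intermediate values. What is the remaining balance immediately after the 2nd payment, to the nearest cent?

$473.55

Monthly rate r = 26.6%/12 = 2.21667% = 0.0221667.
Each month: B ← B·(1+r) − $50.00.
Month 1: interest $12.19; balance after payment $512.19.
Month 2: interest $11.35; balance after payment $473.55.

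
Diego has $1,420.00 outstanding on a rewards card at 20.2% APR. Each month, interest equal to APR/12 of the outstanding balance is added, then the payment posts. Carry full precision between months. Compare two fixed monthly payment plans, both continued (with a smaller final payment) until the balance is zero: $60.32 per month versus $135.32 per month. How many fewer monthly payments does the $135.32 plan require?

19 fewer payments

Monthly rate r = 20.2%/12 = 1.68333% = 0.0168333.
At $60.32/mo: n = ⌈−ln(1 − rB₀/P)/ln(1+r)⌉ = 31 payments (last $13.97); total interest = total paid − $1,420.00 = $403.57.
At $135.32/mo: 12 payments (last $87.32); total interest $155.84.
Payments saved = 31 − 12 = 19.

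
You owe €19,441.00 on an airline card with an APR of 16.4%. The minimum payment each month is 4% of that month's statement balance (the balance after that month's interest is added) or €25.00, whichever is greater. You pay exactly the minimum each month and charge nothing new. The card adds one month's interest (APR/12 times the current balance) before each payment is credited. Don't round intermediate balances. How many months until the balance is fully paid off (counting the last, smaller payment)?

Monthly rate r = 16.4%/12 = 1.36667% = 0.0136667.
While 4% of the post-interest balance exceeds €25.00, each month B ← (B·(1+r))·(1 − 0.04), i.e. B shrinks by the factor (1+r)·0.96 = 0.97312.
This holds for months 1–127. Entering month 128 the balance is €610.73; 4% of the post-interest balance is now below €25.00, so the flat €25.00 minimum applies from here.
From month 128 a fixed €25.00 at rate r clears €610.73 in 30 more payments. Total: 127 + 30 = 157 months.

157 months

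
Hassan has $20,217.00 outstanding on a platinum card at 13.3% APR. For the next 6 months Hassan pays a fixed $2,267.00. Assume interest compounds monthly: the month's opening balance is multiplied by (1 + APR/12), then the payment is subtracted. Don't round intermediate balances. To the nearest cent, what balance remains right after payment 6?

$7,614.73

Monthly rate r = 13.3%/12 = 1.10833% = 0.0110833.
Each month: B ← B·(1+r) − $2,267.00.
Month 1: interest $224.07; balance after payment $18,174.07.
Month 2: interest $201.43; balance after payment $16,108.50.
Month 3: interest $178.54; balance after payment $14,020.04.
Month 4: interest $155.39; balance after payment $11,908.43.
Month 5: interest $131.99; balance after payment $9,773.41.
Month 6: interest $108.32; balance after payment $7,614.73.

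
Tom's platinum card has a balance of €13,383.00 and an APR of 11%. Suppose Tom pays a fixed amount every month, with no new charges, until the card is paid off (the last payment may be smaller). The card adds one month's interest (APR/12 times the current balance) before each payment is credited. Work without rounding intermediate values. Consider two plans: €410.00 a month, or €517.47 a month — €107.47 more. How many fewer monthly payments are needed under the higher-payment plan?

Monthly rate r = 11%/12 = 0.916667% = 0.00916667.
At €410.00/mo: n = ⌈−ln(1 − rB₀/P)/ln(1+r)⌉ = 39 payments (last €395.71); total interest = total paid − €13,383.00 = €2,592.71.
At €517.47/mo: 30 payments (last €339.03); total interest €1,962.66.
Payments saved = 39 − 30 = 9.

9 fewer payments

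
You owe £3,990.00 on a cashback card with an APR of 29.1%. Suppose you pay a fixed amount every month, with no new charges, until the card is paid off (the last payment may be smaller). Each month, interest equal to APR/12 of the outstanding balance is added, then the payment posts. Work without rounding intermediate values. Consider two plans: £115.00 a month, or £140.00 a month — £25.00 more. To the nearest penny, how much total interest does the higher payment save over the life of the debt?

Monthly rate r = 29.1%/12 = 2.425% = 0.02425.
At £115.00/mo: n = ⌈−ln(1 − rB₀/P)/ln(1+r)⌉ = 77 payments (last £96.99); total interest = total paid − £3,990.00 = £4,846.99.
At £140.00/mo: 50 payments (last £4.42); total interest £2,874.42.
Interest saved = £4,846.99 − £2,874.42 = £1,972.57.

£1,972.57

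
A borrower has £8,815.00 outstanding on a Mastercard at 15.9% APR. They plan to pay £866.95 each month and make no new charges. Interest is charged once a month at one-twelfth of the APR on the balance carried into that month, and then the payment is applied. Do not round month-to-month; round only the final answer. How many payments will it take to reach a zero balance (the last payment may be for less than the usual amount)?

Monthly rate r = 15.9%/12 = 1.325% = 0.01325.
Recurrence: B ← B·(1+r) − £866.95.
Month 1: interest £116.80; balance after payment £8,064.85.
Month 2: interest £106.86; balance after payment £7,304.76.
Closed form: n = −ln(1 − rB₀/P)/ln(1+r) = −ln(0.86528)/ln(1.01325) ≈ 10.993, so the balance reaches zero during payment 11.

11 payments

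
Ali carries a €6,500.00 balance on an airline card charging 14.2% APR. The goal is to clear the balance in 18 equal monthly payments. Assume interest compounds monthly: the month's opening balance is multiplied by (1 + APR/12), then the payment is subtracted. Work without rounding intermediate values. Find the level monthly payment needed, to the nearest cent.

Monthly rate r = 14.2%/12 = 1.18333% = 0.0118333.
Level-payment amortization: P = B₀·r / (1 − (1+r)^(−n)) = 6500.00·0.0118333 / (1 − 1.01183^(−18)).
Denominator 1 − (1+r)^(−18) = 0.190832716.
P = 76.9167 / 0.190832716 ≈ 403.06.

€403.06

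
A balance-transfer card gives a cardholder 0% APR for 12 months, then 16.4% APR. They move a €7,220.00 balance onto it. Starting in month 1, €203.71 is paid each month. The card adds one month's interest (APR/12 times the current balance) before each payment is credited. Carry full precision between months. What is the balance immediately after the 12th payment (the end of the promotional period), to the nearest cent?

Promo months 1–12 at r₀ = 0%/12 = 0; months 13+ at r₁ = 16.4%/12 = 0.0136667.
After month 12 (no interest yet): B = €7,220.00 − 12·€203.71 = €4,775.48.

€4,775.48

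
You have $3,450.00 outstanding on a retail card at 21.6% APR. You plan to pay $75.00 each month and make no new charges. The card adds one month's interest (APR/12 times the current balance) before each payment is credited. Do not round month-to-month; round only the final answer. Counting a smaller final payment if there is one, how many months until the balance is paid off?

99 payments

Monthly rate r = 21.6%/12 = 1.8% = 0.018.
Recurrence: B ← B·(1+r) − $75.00.
Month 1: interest $62.10; balance after payment $3,437.10.
Month 2: interest $61.87; balance after payment $3,423.97.
Closed form: n = −ln(1 − rB₀/P)/ln(1+r) = −ln(0.172)/ln(1.018) ≈ 98.670, so the balance reaches zero during payment 99.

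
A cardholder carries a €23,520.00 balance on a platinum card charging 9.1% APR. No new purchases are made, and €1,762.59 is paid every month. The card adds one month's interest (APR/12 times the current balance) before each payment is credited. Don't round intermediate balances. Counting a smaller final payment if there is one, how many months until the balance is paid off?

15 months

Monthly rate r = 9.1%/12 = 0.758333% = 0.00758333.
Recurrence: B ← B·(1+r) − €1,762.59.
Month 1: interest €178.36; balance after payment €21,935.77.
Month 2: interest €166.35; balance after payment €20,339.53.
Closed form: n = −ln(1 − rB₀/P)/ln(1+r) = −ln(0.89881)/ln(1.00758) ≈ 14.122, so the balance reaches zero during payment 15.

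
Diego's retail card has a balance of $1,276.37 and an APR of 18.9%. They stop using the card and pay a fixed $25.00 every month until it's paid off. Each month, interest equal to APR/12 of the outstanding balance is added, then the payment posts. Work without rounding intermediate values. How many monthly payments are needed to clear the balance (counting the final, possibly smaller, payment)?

Monthly rate r = 18.9%/12 = 1.575% = 0.01575.
Recurrence: B ← B·(1+r) − $25.00.
Month 1: interest $20.10; balance after payment $1,271.47.
Month 2: interest $20.03; balance after payment $1,266.50.
Closed form: n = −ln(1 − rB₀/P)/ln(1+r) = −ln(0.19589)/ln(1.01575) ≈ 104.319, so the balance reaches zero during payment 105.

105 months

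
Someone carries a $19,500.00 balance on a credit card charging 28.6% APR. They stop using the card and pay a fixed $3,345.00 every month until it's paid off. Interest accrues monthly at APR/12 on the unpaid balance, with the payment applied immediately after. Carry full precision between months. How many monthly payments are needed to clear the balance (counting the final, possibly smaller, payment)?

Monthly rate r = 28.6%/12 = 2.38333% = 0.0238333.
Recurrence: B ← B·(1+r) − $3,345.00.
Month 1: interest $464.75; balance after payment $16,619.75.
Month 2: interest $396.10; balance after payment $13,670.85.
Closed form: n = −ln(1 − rB₀/P)/ln(1+r) = −ln(0.86106)/ln(1.02383) ≈ 6.351, so the balance reaches zero during payment 7.

7 months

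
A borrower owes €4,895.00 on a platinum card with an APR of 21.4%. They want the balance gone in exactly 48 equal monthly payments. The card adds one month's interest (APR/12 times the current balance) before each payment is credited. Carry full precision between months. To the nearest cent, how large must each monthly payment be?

€152.63

Monthly rate r = 21.4%/12 = 1.78333% = 0.0178333.
Level-payment amortization: P = B₀·r / (1 − (1+r)^(−n)) = 4895.00·0.0178333 / (1 − 1.01783^(−48)).
Denominator 1 − (1+r)^(−48) = 0.571925007.
P = 87.2942 / 0.571925007 ≈ 152.63.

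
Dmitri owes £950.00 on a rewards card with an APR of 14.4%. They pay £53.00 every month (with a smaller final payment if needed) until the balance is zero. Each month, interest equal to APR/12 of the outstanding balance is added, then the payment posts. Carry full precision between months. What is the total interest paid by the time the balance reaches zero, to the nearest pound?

Monthly rate r = 14.4%/12 = 1.2% = 0.012.
Payoff takes n = ⌈−ln(1 − rB₀/P)/ln(1+r)⌉ = ⌈20.304⌉ = 21 payments; the last is £16.15.
Total paid = 20·£53.00 + £16.15 = £1,076.15.
Total interest = total paid − principal = £1,076.15 − £950.00 = £126.15.

£126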